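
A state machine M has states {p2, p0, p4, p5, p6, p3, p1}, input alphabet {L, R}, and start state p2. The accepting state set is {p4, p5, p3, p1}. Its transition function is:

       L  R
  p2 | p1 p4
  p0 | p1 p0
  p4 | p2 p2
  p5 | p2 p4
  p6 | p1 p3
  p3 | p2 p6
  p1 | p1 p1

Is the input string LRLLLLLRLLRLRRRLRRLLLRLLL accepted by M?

Trace: p2 -L-> p1 -R-> p1 -L-> p1 -L-> p1 -L-> p1 -L-> p1 -L-> p1 -R-> p1 -L-> p1 -L-> p1 -R-> p1 -L-> p1 -R-> p1 -R-> p1 -R-> p1 -L-> p1 -R-> p1 -R-> p1 -L-> p1 -L-> p1 -L-> p1 -R-> p1 -L-> p1 -L-> p1 -L-> p1
End state p1 is accepting.

Yes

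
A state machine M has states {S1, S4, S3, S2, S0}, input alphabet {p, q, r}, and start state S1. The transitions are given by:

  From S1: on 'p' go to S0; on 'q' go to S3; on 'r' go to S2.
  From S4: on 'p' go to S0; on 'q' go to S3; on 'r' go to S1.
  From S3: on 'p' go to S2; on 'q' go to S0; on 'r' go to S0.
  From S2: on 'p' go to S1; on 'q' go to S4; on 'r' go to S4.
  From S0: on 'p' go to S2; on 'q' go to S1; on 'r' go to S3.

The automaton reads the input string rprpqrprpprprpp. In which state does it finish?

Trace: S1 -r-> S2 -p-> S1 -r-> S2 -p-> S1 -q-> S3 -r-> S0 -p-> S2 -r-> S4 -p-> S0 -p-> S2 -r-> S4 -p-> S0 -r-> S3 -p-> S2 -p-> S1

S1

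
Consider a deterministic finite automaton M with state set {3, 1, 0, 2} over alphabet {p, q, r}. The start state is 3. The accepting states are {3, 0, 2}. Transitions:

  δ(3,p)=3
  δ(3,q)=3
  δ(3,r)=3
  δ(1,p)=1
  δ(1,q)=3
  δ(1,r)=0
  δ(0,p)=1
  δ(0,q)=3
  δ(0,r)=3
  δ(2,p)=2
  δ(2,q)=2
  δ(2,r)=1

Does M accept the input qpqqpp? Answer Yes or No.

Yes

start at 3
read 'q': 3 → 3
read 'p': 3 → 3
read 'q': 3 → 3
read 'q': 3 → 3
read 'p': 3 → 3
read 'p': 3 → 3
End state 3 is accepting.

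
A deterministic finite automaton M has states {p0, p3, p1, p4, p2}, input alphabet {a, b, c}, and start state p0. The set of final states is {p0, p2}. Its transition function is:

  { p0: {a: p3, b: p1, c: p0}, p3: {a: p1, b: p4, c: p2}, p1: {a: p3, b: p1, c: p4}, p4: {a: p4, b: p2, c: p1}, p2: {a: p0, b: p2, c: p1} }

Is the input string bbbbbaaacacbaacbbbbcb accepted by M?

start at p0
read 'b': p0 → p1
read 'b': p1 → p1
read 'b': p1 → p1
read 'b': p1 → p1
read 'b': p1 → p1
read 'a': p1 → p3
read 'a': p3 → p1
read 'a': p1 → p3
read 'c': p3 → p2
read 'a': p2 → p0
read 'c': p0 → p0
read 'b': p0 → p1
read 'a': p1 → p3
read 'a': p3 → p1
read 'c': p1 → p4
read 'b': p4 → p2
read 'b': p2 → p2
read 'b': p2 → p2
read 'b': p2 → p2
read 'c': p2 → p1
read 'b': p1 → p1
End state p1 is not accepting.

No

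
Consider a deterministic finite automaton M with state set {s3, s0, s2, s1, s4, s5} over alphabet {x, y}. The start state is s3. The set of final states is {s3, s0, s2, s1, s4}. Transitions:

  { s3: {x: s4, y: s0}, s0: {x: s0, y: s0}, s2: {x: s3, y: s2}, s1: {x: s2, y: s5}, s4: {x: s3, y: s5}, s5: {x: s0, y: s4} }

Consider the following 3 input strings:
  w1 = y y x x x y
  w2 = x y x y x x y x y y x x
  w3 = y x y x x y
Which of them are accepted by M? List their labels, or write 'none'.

w1: s3 → s0 → s0 → s0 → s0 → s0 → s0  → end s0, accepted
w2: s3 → s4 → s5 → s0 → s0 → s0 → s0 → s0 → s0 → s0 → s0 → s0 → s0  → end s0, accepted
w3: s3 → s0 → s0 → s0 → s0 → s0 → s0  → end s0, accepted

w1, w2, w3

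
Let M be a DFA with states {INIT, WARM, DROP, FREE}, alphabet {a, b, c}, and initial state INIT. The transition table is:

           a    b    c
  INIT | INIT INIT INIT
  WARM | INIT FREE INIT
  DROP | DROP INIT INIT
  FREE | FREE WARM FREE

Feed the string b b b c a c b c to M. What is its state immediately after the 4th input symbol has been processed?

INIT

start at INIT
read 'b': INIT → INIT
read 'b': INIT → INIT
read 'b': INIT → INIT
read 'c': INIT → INIT
After 4 symbols: INIT.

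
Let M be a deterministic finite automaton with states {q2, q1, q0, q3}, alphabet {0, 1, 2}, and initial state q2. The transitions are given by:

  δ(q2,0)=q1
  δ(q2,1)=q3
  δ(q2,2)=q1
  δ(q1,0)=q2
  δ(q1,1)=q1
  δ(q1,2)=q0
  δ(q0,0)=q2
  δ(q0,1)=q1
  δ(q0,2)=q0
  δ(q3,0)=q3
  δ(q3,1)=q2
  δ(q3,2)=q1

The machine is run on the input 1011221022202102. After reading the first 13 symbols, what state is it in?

start at q2
read '1': q2 → q3
read '0': q3 → q3
read '1': q3 → q2
read '1': q2 → q3
read '2': q3 → q1
read '2': q1 → q0
read '1': q0 → q1
read '0': q1 → q2
read '2': q2 → q1
read '2': q1 → q0
read '2': q0 → q0
read '0': q0 → q2
read '2': q2 → q1
After 13 symbols: q1.

q1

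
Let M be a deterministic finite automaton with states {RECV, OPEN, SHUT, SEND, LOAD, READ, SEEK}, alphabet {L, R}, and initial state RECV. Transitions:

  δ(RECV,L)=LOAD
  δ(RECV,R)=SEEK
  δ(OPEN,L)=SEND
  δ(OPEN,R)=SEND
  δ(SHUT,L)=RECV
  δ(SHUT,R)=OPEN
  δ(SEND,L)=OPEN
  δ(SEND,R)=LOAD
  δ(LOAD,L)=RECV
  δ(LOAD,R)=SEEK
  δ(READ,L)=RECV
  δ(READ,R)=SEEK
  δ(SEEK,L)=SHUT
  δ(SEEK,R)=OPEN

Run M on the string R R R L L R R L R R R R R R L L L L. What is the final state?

SEND

RECV → SEEK → OPEN → SEND → OPEN → SEND → LOAD → SEEK → SHUT → OPEN → SEND → LOAD → SEEK → OPEN → SEND → OPEN → SEND → OPEN → SEND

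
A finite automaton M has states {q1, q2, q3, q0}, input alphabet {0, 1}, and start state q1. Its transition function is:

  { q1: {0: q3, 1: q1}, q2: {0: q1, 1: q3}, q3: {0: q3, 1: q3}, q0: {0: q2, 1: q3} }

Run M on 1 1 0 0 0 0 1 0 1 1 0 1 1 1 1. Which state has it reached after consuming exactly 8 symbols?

q3

Trace: q1 -1-> q1 -1-> q1 -0-> q3 -0-> q3 -0-> q3 -0-> q3 -1-> q3 -0-> q3
After 8 symbols: q3.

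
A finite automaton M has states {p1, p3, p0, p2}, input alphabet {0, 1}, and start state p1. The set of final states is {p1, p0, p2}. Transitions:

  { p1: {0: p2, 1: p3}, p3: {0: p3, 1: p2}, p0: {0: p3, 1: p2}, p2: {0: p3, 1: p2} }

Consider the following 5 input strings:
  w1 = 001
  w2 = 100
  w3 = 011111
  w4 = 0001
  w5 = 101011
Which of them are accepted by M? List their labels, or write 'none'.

w1: p1 → p2 → p3 → p2  → end p2, accepted
w2: p1 → p3 → p3 → p3  → end p3, rejected
w3: p1 → p2 → p2 → p2 → p2 → p2 → p2  → end p2, accepted
w4: p1 → p2 → p3 → p3 → p2  → end p2, accepted
w5: p1 → p3 → p3 → p2 → p3 → p2 → p2  → end p2, accepted

w1, w3, w4, w5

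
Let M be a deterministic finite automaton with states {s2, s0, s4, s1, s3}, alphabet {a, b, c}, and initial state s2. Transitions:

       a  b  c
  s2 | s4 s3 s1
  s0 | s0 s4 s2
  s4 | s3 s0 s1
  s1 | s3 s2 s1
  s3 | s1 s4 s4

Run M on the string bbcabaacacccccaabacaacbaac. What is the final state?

s2 → s3 → s4 → s1 → s3 → s4 → s3 → s1 → s1 → s3 → s4 → s1 → s1 → s1 → s1 → s3 → s1 → s2 → s4 → s1 → s3 → s1 → s1 → s2 → s4 → s3 → s4

s4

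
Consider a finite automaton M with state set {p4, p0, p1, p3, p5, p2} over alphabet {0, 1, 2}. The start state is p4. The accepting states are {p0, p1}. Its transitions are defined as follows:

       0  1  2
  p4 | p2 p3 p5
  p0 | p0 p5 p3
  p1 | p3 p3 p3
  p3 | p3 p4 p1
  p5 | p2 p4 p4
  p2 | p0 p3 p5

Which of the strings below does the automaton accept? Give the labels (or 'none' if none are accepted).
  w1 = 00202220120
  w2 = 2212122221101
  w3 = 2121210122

none

w1: p4 → p2 → p0 → p3 → p3 → p1 → p3 → p1 → p3 → p4 → p5 → p2  → end p2, rejected
w2: p4 → p5 → p4 → p3 → p1 → p3 → p1 → p3 → p1 → p3 → p4 → p3 → p3 → p4  → end p4, rejected
w3: p4 → p5 → p4 → p5 → p4 → p5 → p4 → p2 → p3 → p1 → p3  → end p3, rejected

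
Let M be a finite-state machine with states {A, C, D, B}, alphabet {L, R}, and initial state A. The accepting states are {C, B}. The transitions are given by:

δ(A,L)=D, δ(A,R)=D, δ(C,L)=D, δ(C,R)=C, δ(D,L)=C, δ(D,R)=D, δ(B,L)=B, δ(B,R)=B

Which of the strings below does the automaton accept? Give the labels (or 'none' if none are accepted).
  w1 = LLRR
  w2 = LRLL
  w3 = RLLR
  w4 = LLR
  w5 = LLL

w1:
  start at A
  read 'L': A → D
  read 'L': D → C
  read 'R': C → C
  read 'R': C → C
  end C, accepted
w2:
  start at A
  read 'L': A → D
  read 'R': D → D
  read 'L': D → C
  read 'L': C → D
  end D, rejected
w3:
  start at A
  read 'R': A → D
  read 'L': D → C
  read 'L': C → D
  read 'R': D → D
  end D, rejected
w4:
  start at A
  read 'L': A → D
  read 'L': D → C
  read 'R': C → C
  end C, accepted
w5:
  start at A
  read 'L': A → D
  read 'L': D → C
  read 'L': C → D
  end D, rejected

w1, w4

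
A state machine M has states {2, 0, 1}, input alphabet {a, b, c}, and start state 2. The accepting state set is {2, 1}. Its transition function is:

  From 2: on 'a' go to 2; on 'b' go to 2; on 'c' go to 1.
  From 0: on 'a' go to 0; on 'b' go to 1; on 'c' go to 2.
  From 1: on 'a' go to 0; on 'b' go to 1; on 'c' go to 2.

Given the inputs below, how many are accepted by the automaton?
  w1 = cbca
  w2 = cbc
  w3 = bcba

w1:
  start at 2
  read 'c': 2 → 1
  read 'b': 1 → 1
  read 'c': 1 → 2
  read 'a': 2 → 2
  end 2, accepted
w2:
  start at 2
  read 'c': 2 → 1
  read 'b': 1 → 1
  read 'c': 1 → 2
  end 2, accepted
w3:
  start at 2
  read 'b': 2 → 2
  read 'c': 2 → 1
  read 'b': 1 → 1
  read 'a': 1 → 0
  end 0, rejected

2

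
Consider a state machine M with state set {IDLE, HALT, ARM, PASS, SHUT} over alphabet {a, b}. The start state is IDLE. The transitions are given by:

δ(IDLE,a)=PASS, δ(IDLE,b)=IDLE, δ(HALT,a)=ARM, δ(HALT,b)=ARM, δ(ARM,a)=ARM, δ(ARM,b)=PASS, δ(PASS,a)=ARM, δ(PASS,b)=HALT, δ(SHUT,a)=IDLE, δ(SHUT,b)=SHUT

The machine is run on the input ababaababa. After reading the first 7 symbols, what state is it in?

PASS

Trace: IDLE -a-> PASS -b-> HALT -a-> ARM -b-> PASS -a-> ARM -a-> ARM -b-> PASS
After 7 symbols: PASS.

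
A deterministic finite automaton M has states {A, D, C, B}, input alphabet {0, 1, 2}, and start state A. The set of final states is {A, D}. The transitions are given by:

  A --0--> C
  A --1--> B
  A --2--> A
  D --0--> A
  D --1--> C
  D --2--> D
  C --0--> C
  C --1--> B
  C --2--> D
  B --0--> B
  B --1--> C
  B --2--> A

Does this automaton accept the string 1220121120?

Yes

A → B → A → A → C → B → A → B → C → D → A
End state A is accepting.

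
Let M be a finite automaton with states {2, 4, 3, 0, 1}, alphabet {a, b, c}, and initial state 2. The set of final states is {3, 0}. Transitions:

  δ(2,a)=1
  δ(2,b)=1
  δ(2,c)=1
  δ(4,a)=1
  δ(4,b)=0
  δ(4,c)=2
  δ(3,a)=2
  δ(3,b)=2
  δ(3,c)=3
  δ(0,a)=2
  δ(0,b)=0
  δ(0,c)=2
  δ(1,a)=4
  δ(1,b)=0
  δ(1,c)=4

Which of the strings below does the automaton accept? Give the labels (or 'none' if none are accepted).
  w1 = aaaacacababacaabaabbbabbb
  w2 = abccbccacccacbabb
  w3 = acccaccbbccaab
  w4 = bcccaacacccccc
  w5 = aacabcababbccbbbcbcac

w1: 2 → 1 → 4 → 1 → 4 → 2 → 1 → 4 → 1 → 0 → 2 → 1 → 4 → 2 → 1 → 4 → 0 → 2 → 1 → 0 → 0 → 0 → 2 → 1 → 0 → 0  → end 0, accepted
w2: 2 → 1 → 0 → 2 → 1 → 0 → 2 → 1 → 4 → 2 → 1 → 4 → 1 → 4 → 0 → 2 → 1 → 0  → end 0, accepted
w3: 2 → 1 → 4 → 2 → 1 → 4 → 2 → 1 → 0 → 0 → 2 → 1 → 4 → 1 → 0  → end 0, accepted
w4: 2 → 1 → 4 → 2 → 1 → 4 → 1 → 4 → 1 → 4 → 2 → 1 → 4 → 2 → 1  → end 1, rejected
w5: 2 → 1 → 4 → 2 → 1 → 0 → 2 → 1 → 0 → 2 → 1 → 0 → 2 → 1 → 0 → 0 → 0 → 2 → 1 → 4 → 1 → 4  → end 4, rejected

w1, w2, w3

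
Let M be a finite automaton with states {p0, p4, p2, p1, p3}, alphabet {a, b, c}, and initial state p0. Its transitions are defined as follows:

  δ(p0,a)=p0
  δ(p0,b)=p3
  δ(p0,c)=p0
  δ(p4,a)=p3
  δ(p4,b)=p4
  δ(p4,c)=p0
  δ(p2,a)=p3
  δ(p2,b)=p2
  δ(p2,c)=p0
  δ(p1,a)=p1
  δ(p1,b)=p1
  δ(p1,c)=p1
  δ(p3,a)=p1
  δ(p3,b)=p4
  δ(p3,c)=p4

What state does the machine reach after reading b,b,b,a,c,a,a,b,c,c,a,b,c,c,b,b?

Trace: p0 -b-> p3 -b-> p4 -b-> p4 -a-> p3 -c-> p4 -a-> p3 -a-> p1 -b-> p1 -c-> p1 -c-> p1 -a-> p1 -b-> p1 -c-> p1 -c-> p1 -b-> p1 -b-> p1

p1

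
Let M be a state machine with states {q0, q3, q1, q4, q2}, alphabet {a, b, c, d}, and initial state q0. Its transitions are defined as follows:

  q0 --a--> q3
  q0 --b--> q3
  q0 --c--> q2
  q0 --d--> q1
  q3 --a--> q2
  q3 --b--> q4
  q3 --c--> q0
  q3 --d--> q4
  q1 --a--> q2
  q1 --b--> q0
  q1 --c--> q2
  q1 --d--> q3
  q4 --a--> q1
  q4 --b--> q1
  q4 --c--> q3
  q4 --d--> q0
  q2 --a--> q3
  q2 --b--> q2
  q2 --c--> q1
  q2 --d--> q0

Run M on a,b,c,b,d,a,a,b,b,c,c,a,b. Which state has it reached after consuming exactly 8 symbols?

Trace: q0 -a-> q3 -b-> q4 -c-> q3 -b-> q4 -d-> q0 -a-> q3 -a-> q2 -b-> q2
After 8 symbols: q2.

q2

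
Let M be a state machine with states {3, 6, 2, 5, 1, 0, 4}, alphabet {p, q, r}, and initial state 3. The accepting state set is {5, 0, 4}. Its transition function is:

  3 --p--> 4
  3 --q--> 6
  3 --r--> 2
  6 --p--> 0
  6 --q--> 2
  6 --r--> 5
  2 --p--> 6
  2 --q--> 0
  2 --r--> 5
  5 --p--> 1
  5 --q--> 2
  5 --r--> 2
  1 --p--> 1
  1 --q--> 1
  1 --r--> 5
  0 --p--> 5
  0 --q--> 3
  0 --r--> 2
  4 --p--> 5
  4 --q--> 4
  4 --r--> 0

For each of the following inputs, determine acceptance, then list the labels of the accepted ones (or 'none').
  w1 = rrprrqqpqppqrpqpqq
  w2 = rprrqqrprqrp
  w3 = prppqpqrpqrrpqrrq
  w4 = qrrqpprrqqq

w1:
  start at 3
  read 'r': 3 → 2
  read 'r': 2 → 5
  read 'p': 5 → 1
  read 'r': 1 → 5
  read 'r': 5 → 2
  read 'q': 2 → 0
  read 'q': 0 → 3
  read 'p': 3 → 4
  read 'q': 4 → 4
  read 'p': 4 → 5
  read 'p': 5 → 1
  read 'q': 1 → 1
  read 'r': 1 → 5
  read 'p': 5 → 1
  read 'q': 1 → 1
  read 'p': 1 → 1
  read 'q': 1 → 1
  read 'q': 1 → 1
  end 1, rejected
w2:
  start at 3
  read 'r': 3 → 2
  read 'p': 2 → 6
  read 'r': 6 → 5
  read 'r': 5 → 2
  read 'q': 2 → 0
  read 'q': 0 → 3
  read 'r': 3 → 2
  read 'p': 2 → 6
  read 'r': 6 → 5
  read 'q': 5 → 2
  read 'r': 2 → 5
  read 'p': 5 → 1
  end 1, rejected
w3:
  start at 3
  read 'p': 3 → 4
  read 'r': 4 → 0
  read 'p': 0 → 5
  read 'p': 5 → 1
  read 'q': 1 → 1
  read 'p': 1 → 1
  read 'q': 1 → 1
  read 'r': 1 → 5
  read 'p': 5 → 1
  read 'q': 1 → 1
  read 'r': 1 → 5
  read 'r': 5 → 2
  read 'p': 2 → 6
  read 'q': 6 → 2
  read 'r': 2 → 5
  read 'r': 5 → 2
  read 'q': 2 → 0
  end 0, accepted
w4:
  start at 3
  read 'q': 3 → 6
  read 'r': 6 → 5
  read 'r': 5 → 2
  read 'q': 2 → 0
  read 'p': 0 → 5
  read 'p': 5 → 1
  read 'r': 1 → 5
  read 'r': 5 → 2
  read 'q': 2 → 0
  read 'q': 0 → 3
  read 'q': 3 → 6
  end 6, rejected

w3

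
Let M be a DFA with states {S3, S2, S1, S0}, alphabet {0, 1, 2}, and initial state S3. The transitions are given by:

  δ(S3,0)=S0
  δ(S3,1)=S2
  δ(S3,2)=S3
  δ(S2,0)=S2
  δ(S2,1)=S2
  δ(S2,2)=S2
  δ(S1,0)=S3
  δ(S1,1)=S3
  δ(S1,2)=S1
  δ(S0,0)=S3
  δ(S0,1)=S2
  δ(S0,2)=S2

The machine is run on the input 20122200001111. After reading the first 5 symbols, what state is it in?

Trace: S3 -2-> S3 -0-> S0 -1-> S2 -2-> S2 -2-> S2
After 5 symbols: S2.

S2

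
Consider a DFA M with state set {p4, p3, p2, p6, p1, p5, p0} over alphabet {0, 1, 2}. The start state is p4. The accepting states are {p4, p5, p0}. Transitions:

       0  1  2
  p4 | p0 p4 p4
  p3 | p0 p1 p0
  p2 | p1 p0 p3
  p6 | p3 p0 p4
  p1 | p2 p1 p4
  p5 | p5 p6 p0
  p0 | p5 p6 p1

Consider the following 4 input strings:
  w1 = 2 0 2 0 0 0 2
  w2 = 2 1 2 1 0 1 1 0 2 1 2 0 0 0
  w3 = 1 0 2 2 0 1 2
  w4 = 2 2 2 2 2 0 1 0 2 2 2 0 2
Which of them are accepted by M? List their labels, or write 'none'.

w1:
  start at p4
  read '2': p4 → p4
  read '0': p4 → p0
  read '2': p0 → p1
  read '0': p1 → p2
  read '0': p2 → p1
  read '0': p1 → p2
  read '2': p2 → p3
  end p3, rejected
w2:
  start at p4
  read '2': p4 → p4
  read '1': p4 → p4
  read '2': p4 → p4
  read '1': p4 → p4
  read '0': p4 → p0
  read '1': p0 → p6
  read '1': p6 → p0
  read '0': p0 → p5
  read '2': p5 → p0
  read '1': p0 → p6
  read '2': p6 → p4
  read '0': p4 → p0
  read '0': p0 → p5
  read '0': p5 → p5
  end p5, accepted
w3:
  start at p4
  read '1': p4 → p4
  read '0': p4 → p0
  read '2': p0 → p1
  read '2': p1 → p4
  read '0': p4 → p0
  read '1': p0 → p6
  read '2': p6 → p4
  end p4, accepted
w4:
  start at p4
  read '2': p4 → p4
  read '2': p4 → p4
  read '2': p4 → p4
  read '2': p4 → p4
  read '2': p4 → p4
  read '0': p4 → p0
  read '1': p0 → p6
  read '0': p6 → p3
  read '2': p3 → p0
  read '2': p0 → p1
  read '2': p1 → p4
  read '0': p4 → p0
  read '2': p0 → p1
  end p1, rejected

w2, w3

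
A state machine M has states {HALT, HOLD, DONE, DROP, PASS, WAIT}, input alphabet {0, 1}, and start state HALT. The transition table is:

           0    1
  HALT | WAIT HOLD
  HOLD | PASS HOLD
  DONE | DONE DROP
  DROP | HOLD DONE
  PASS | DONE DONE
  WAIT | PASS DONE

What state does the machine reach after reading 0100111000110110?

HALT → WAIT → DONE → DONE → DONE → DROP → DONE → DROP → HOLD → PASS → DONE → DROP → DONE → DONE → DROP → DONE → DONE

DONE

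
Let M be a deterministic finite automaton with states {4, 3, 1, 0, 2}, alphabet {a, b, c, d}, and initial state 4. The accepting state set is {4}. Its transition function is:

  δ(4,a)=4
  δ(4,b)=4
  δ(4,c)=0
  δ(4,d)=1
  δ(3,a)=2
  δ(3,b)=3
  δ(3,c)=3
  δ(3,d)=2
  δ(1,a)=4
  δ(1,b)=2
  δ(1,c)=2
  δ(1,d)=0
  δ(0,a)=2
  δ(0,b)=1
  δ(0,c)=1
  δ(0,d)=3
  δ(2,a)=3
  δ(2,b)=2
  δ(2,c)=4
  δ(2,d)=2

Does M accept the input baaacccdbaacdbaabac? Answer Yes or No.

4 → 4 → 4 → 4 → 4 → 0 → 1 → 2 → 2 → 2 → 3 → 2 → 4 → 1 → 2 → 3 → 2 → 2 → 3 → 3
End state 3 is not accepting.

No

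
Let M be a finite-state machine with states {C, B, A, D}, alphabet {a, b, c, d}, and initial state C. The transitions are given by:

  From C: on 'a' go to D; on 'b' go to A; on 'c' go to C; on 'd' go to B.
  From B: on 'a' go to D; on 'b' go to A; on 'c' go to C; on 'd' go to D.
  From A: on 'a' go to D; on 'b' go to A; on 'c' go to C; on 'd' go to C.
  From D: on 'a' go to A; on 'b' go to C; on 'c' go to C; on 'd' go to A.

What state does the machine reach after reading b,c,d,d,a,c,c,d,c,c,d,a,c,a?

C → A → C → B → D → A → C → C → B → C → C → B → D → C → D

D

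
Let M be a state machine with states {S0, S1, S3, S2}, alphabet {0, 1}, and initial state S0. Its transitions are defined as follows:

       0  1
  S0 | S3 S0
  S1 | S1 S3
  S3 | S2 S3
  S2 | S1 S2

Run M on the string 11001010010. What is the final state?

S2

start at S0
read '1': S0 → S0
read '1': S0 → S0
read '0': S0 → S3
read '0': S3 → S2
read '1': S2 → S2
read '0': S2 → S1
read '1': S1 → S3
read '0': S3 → S2
read '0': S2 → S1
read '1': S1 → S3
read '0': S3 → S2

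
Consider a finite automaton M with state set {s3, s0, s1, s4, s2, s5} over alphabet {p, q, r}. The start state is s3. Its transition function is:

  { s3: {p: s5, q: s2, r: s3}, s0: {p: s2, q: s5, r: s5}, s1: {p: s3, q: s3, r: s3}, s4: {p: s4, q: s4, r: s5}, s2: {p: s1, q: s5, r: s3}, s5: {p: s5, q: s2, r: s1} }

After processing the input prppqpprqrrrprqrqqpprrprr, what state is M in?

s3

Trace: s3 -p-> s5 -r-> s1 -p-> s3 -p-> s5 -q-> s2 -p-> s1 -p-> s3 -r-> s3 -q-> s2 -r-> s3 -r-> s3 -r-> s3 -p-> s5 -r-> s1 -q-> s3 -r-> s3 -q-> s2 -q-> s5 -p-> s5 -p-> s5 -r-> s1 -r-> s3 -p-> s5 -r-> s1 -r-> s3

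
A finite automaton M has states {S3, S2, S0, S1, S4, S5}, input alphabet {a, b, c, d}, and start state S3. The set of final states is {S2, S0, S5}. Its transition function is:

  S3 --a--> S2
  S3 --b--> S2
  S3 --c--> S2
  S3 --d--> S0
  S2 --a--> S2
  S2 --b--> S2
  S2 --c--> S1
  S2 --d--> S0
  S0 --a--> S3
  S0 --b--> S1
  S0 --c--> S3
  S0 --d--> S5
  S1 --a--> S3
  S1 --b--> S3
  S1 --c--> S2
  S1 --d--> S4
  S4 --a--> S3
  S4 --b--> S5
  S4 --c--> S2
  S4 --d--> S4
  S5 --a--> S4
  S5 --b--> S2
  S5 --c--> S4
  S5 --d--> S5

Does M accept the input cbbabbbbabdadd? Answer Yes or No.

start at S3
read 'c': S3 → S2
read 'b': S2 → S2
read 'b': S2 → S2
read 'a': S2 → S2
read 'b': S2 → S2
read 'b': S2 → S2
read 'b': S2 → S2
read 'b': S2 → S2
read 'a': S2 → S2
read 'b': S2 → S2
read 'd': S2 → S0
read 'a': S0 → S3
read 'd': S3 → S0
read 'd': S0 → S5
End state S5 is accepting.

Yes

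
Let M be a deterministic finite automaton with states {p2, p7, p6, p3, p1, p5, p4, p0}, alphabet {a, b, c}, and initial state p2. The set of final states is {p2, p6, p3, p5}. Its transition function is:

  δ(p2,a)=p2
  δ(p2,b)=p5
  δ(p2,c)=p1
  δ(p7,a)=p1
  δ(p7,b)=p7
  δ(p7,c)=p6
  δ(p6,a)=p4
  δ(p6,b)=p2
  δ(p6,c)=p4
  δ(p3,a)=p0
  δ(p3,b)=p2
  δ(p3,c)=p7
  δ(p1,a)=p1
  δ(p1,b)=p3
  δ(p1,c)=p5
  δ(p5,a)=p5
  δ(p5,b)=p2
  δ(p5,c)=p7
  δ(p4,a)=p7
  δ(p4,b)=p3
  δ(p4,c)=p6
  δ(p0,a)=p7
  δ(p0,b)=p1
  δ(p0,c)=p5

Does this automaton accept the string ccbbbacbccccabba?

Yes

Trace: p2 -c-> p1 -c-> p5 -b-> p2 -b-> p5 -b-> p2 -a-> p2 -c-> p1 -b-> p3 -c-> p7 -c-> p6 -c-> p4 -c-> p6 -a-> p4 -b-> p3 -b-> p2 -a-> p2
End state p2 is accepting.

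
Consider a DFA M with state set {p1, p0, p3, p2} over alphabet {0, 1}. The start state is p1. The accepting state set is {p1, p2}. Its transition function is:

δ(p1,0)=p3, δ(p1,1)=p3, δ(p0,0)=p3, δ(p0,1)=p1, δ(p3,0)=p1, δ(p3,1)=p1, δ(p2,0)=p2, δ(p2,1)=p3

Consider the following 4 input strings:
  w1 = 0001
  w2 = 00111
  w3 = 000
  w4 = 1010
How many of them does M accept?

2

w1:
  start at p1
  read '0': p1 → p3
  read '0': p3 → p1
  read '0': p1 → p3
  read '1': p3 → p1
  end p1, accepted
w2:
  start at p1
  read '0': p1 → p3
  read '0': p3 → p1
  read '1': p1 → p3
  read '1': p3 → p1
  read '1': p1 → p3
  end p3, rejected
w3:
  start at p1
  read '0': p1 → p3
  read '0': p3 → p1
  read '0': p1 → p3
  end p3, rejected
w4:
  start at p1
  read '1': p1 → p3
  read '0': p3 → p1
  read '1': p1 → p3
  read '0': p3 → p1
  end p1, accepted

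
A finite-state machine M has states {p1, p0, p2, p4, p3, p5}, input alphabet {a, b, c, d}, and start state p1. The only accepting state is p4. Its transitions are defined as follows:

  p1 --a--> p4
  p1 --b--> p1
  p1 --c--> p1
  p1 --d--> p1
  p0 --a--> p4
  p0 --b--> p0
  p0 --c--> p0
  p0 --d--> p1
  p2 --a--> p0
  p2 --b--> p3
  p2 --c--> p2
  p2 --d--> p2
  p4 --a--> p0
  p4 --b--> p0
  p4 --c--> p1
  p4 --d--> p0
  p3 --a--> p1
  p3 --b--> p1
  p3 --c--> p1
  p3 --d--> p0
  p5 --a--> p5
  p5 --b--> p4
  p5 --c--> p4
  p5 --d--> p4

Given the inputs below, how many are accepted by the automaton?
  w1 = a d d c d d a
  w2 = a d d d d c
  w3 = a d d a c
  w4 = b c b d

w1: p1 → p4 → p0 → p1 → p1 → p1 → p1 → p4  → end p4, accepted
w2: p1 → p4 → p0 → p1 → p1 → p1 → p1  → end p1, rejected
w3: p1 → p4 → p0 → p1 → p4 → p1  → end p1, rejected
w4: p1 → p1 → p1 → p1 → p1  → end p1, rejected

1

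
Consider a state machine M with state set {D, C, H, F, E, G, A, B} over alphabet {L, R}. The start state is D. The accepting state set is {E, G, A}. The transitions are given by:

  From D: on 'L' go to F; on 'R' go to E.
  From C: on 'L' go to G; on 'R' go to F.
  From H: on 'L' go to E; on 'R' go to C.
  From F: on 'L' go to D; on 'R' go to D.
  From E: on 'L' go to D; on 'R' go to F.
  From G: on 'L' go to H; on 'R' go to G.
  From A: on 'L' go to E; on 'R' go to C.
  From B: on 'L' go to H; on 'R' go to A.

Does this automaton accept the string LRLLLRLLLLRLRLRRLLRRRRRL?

No

D → F → D → F → D → F → D → F → D → F → D → E → D → E → D → E → F → D → F → D → E → F → D → E → D
End state D is not accepting.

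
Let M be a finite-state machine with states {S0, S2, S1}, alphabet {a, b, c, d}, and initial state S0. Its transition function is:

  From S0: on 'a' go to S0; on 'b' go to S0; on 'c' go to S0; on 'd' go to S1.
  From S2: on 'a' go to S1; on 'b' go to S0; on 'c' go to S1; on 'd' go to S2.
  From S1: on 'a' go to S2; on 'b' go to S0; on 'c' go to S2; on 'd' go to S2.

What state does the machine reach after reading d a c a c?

S0 → S1 → S2 → S1 → S2 → S1

S1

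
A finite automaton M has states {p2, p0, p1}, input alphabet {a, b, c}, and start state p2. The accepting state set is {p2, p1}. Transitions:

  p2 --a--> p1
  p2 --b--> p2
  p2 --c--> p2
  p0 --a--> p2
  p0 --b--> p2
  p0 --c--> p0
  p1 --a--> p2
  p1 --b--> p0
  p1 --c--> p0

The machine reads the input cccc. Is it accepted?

Trace: p2 -c-> p2 -c-> p2 -c-> p2 -c-> p2
End state p2 is accepting.

Yes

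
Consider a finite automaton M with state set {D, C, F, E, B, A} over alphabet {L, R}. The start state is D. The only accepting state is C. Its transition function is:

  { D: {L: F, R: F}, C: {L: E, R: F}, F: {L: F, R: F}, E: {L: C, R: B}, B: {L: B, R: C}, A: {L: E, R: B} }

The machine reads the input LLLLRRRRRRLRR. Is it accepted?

start at D
read 'L': D → F
read 'L': F → F
read 'L': F → F
read 'L': F → F
read 'R': F → F
read 'R': F → F
read 'R': F → F
read 'R': F → F
read 'R': F → F
read 'R': F → F
read 'L': F → F
read 'R': F → F
read 'R': F → F
End state F is not accepting.

No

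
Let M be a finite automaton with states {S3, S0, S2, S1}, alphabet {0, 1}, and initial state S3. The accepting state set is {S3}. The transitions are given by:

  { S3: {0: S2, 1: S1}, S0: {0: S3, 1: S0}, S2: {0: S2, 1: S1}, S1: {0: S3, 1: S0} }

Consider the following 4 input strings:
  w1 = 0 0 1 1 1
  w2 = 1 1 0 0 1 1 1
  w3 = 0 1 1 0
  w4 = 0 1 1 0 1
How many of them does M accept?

1

w1: S3 → S2 → S2 → S1 → S0 → S0  → end S0, rejected
w2: S3 → S1 → S0 → S3 → S2 → S1 → S0 → S0  → end S0, rejected
w3: S3 → S2 → S1 → S0 → S3  → end S3, accepted
w4: S3 → S2 → S1 → S0 → S3 → S1  → end S1, rejected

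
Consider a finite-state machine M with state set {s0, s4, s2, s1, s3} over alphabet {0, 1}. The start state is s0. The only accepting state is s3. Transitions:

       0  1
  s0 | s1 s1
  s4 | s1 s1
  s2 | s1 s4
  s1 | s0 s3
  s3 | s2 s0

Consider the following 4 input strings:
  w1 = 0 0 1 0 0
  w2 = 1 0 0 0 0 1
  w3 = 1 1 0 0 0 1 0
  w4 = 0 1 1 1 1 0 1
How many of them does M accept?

w1:
  start at s0
  read '0': s0 → s1
  read '0': s1 → s0
  read '1': s0 → s1
  read '0': s1 → s0
  read '0': s0 → s1
  end s1, rejected
w2:
  start at s0
  read '1': s0 → s1
  read '0': s1 → s0
  read '0': s0 → s1
  read '0': s1 → s0
  read '0': s0 → s1
  read '1': s1 → s3
  end s3, accepted
w3:
  start at s0
  read '1': s0 → s1
  read '1': s1 → s3
  read '0': s3 → s2
  read '0': s2 → s1
  read '0': s1 → s0
  read '1': s0 → s1
  read '0': s1 → s0
  end s0, rejected
w4:
  start at s0
  read '0': s0 → s1
  read '1': s1 → s3
  read '1': s3 → s0
  read '1': s0 → s1
  read '1': s1 → s3
  read '0': s3 → s2
  read '1': s2 → s4
  end s4, rejected

1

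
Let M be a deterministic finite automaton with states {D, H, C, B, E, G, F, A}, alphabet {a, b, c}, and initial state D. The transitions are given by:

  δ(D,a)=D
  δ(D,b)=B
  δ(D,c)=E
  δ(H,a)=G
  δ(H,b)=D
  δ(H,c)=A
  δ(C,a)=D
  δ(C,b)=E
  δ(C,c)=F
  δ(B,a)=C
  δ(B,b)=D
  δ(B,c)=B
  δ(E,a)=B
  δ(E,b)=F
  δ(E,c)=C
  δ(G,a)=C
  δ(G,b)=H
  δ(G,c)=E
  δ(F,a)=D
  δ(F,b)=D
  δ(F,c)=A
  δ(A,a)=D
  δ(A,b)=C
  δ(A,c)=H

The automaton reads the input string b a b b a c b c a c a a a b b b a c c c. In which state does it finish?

D → B → C → E → F → D → E → F → A → D → E → B → C → D → B → D → B → C → F → A → H

H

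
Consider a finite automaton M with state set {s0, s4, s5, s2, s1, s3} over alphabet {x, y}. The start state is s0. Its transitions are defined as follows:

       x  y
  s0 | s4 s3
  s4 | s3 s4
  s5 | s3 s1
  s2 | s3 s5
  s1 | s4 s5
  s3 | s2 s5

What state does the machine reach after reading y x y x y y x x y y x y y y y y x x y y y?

s5

Trace: s0 -y-> s3 -x-> s2 -y-> s5 -x-> s3 -y-> s5 -y-> s1 -x-> s4 -x-> s3 -y-> s5 -y-> s1 -x-> s4 -y-> s4 -y-> s4 -y-> s4 -y-> s4 -y-> s4 -x-> s3 -x-> s2 -y-> s5 -y-> s1 -y-> s5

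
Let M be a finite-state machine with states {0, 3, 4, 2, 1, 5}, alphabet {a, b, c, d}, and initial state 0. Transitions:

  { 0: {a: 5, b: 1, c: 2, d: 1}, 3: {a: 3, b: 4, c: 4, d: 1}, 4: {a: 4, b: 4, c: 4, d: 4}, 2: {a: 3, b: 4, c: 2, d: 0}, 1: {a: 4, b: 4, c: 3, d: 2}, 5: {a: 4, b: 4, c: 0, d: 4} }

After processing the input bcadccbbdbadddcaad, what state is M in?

4

start at 0
read 'b': 0 → 1
read 'c': 1 → 3
read 'a': 3 → 3
read 'd': 3 → 1
read 'c': 1 → 3
read 'c': 3 → 4
read 'b': 4 → 4
read 'b': 4 → 4
read 'd': 4 → 4
read 'b': 4 → 4
read 'a': 4 → 4
read 'd': 4 → 4
read 'd': 4 → 4
read 'd': 4 → 4
read 'c': 4 → 4
read 'a': 4 → 4
read 'a': 4 → 4
read 'd': 4 → 4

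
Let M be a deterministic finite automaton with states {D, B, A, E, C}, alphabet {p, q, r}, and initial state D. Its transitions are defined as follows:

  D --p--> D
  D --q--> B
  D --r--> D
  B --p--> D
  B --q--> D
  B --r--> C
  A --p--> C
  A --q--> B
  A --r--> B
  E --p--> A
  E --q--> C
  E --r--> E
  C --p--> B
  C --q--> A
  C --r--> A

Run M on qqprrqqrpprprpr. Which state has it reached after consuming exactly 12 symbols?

D → B → D → D → D → D → B → D → D → D → D → D → D
After 12 symbols: D.

D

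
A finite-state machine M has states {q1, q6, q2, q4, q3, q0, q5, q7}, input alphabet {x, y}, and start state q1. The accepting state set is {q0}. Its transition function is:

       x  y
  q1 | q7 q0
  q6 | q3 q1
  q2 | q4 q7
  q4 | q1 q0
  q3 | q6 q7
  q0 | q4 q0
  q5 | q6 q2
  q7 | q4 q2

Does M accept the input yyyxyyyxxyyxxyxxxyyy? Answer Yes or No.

start at q1
read 'y': q1 → q0
read 'y': q0 → q0
read 'y': q0 → q0
read 'x': q0 → q4
read 'y': q4 → q0
read 'y': q0 → q0
read 'y': q0 → q0
read 'x': q0 → q4
read 'x': q4 → q1
read 'y': q1 → q0
read 'y': q0 → q0
read 'x': q0 → q4
read 'x': q4 → q1
read 'y': q1 → q0
read 'x': q0 → q4
read 'x': q4 → q1
read 'x': q1 → q7
read 'y': q7 → q2
read 'y': q2 → q7
read 'y': q7 → q2
End state q2 is not accepting.

No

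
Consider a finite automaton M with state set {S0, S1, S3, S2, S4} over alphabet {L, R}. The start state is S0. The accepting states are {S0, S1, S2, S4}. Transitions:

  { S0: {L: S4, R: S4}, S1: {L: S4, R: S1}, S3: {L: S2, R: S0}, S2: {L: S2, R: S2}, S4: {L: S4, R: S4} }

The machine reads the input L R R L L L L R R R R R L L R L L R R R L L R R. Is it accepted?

Yes

Trace: S0 -L-> S4 -R-> S4 -R-> S4 -L-> S4 -L-> S4 -L-> S4 -L-> S4 -R-> S4 -R-> S4 -R-> S4 -R-> S4 -R-> S4 -L-> S4 -L-> S4 -R-> S4 -L-> S4 -L-> S4 -R-> S4 -R-> S4 -R-> S4 -L-> S4 -L-> S4 -R-> S4 -R-> S4
End state S4 is accepting.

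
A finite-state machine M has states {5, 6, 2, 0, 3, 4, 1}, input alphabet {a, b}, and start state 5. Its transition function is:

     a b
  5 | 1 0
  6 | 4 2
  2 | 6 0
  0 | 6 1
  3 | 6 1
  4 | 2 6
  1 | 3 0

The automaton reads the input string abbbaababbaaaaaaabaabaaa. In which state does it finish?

5 → 1 → 0 → 1 → 0 → 6 → 4 → 6 → 4 → 6 → 2 → 6 → 4 → 2 → 6 → 4 → 2 → 6 → 2 → 6 → 4 → 6 → 4 → 2 → 6

6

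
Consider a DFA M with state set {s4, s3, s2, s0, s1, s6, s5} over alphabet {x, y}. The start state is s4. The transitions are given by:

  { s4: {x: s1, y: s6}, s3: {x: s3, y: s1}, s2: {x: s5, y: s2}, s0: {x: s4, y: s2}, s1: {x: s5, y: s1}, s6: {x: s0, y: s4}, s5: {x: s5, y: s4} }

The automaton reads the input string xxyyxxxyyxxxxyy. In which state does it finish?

s6

Trace: s4 -x-> s1 -x-> s5 -y-> s4 -y-> s6 -x-> s0 -x-> s4 -x-> s1 -y-> s1 -y-> s1 -x-> s5 -x-> s5 -x-> s5 -x-> s5 -y-> s4 -y-> s6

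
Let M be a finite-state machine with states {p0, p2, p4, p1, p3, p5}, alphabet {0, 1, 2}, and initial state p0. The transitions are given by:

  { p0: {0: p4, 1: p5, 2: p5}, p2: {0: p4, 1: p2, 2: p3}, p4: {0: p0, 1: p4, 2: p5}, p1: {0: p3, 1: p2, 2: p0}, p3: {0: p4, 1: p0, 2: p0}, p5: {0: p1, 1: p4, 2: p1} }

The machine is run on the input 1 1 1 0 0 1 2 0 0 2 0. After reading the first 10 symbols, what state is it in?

start at p0
read '1': p0 → p5
read '1': p5 → p4
read '1': p4 → p4
read '0': p4 → p0
read '0': p0 → p4
read '1': p4 → p4
read '2': p4 → p5
read '0': p5 → p1
read '0': p1 → p3
read '2': p3 → p0
After 10 symbols: p0.

p0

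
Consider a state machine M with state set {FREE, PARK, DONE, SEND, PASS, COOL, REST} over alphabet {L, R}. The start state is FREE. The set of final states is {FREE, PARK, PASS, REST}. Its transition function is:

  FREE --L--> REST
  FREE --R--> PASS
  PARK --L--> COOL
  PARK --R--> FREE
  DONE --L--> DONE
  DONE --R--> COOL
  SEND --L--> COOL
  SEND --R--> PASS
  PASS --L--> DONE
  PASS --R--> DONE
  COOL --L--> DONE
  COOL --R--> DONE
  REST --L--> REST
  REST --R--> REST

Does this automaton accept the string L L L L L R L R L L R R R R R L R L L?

Yes

Trace: FREE -L-> REST -L-> REST -L-> REST -L-> REST -L-> REST -R-> REST -L-> REST -R-> REST -L-> REST -L-> REST -R-> REST -R-> REST -R-> REST -R-> REST -R-> REST -L-> REST -R-> REST -L-> REST -L-> REST
End state REST is accepting.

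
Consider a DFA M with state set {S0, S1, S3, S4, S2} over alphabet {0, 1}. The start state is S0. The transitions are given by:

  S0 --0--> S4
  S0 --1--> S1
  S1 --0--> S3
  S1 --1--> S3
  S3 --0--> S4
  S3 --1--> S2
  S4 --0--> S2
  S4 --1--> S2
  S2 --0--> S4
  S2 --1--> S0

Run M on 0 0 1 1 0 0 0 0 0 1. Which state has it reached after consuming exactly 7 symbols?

Trace: S0 -0-> S4 -0-> S2 -1-> S0 -1-> S1 -0-> S3 -0-> S4 -0-> S2
After 7 symbols: S2.

S2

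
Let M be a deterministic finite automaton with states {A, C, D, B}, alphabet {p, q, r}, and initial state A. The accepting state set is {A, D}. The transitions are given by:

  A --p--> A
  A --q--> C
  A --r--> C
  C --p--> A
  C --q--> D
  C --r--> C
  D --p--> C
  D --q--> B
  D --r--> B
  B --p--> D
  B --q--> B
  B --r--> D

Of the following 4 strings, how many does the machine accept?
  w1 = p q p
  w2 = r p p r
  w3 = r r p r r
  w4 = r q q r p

w1: A → A → C → A  → end A, accepted
w2: A → C → A → A → C  → end C, rejected
w3: A → C → C → A → C → C  → end C, rejected
w4: A → C → D → B → D → C  → end C, rejected

1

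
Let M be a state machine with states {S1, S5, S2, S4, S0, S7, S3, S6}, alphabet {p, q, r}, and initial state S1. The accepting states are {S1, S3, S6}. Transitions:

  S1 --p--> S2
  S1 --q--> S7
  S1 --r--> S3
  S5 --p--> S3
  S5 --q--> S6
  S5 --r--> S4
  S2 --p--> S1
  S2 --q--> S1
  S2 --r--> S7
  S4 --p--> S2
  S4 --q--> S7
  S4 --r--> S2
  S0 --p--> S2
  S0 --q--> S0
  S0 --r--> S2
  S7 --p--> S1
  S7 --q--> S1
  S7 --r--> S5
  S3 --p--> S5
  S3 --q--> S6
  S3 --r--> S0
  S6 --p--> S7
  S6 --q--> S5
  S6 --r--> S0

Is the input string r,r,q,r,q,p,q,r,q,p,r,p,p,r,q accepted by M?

start at S1
read 'r': S1 → S3
read 'r': S3 → S0
read 'q': S0 → S0
read 'r': S0 → S2
read 'q': S2 → S1
read 'p': S1 → S2
read 'q': S2 → S1
read 'r': S1 → S3
read 'q': S3 → S6
read 'p': S6 → S7
read 'r': S7 → S5
read 'p': S5 → S3
read 'p': S3 → S5
read 'r': S5 → S4
read 'q': S4 → S7
End state S7 is not accepting.

No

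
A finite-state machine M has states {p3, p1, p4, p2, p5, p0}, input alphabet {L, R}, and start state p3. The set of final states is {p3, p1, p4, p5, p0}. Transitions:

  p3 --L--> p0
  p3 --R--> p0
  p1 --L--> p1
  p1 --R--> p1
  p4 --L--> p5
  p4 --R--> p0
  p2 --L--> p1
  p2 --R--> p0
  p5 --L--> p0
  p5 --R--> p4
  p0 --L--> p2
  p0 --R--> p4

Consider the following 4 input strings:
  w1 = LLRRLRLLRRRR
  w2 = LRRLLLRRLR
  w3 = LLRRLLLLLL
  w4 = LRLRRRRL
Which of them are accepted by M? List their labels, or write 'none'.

w1, w2, w3

w1: p3 → p0 → p2 → p0 → p4 → p5 → p4 → p5 → p0 → p4 → p0 → p4 → p0  → end p0, accepted
w2: p3 → p0 → p4 → p0 → p2 → p1 → p1 → p1 → p1 → p1 → p1  → end p1, accepted
w3: p3 → p0 → p2 → p0 → p4 → p5 → p0 → p2 → p1 → p1 → p1  → end p1, accepted
w4: p3 → p0 → p4 → p5 → p4 → p0 → p4 → p0 → p2  → end p2, rejected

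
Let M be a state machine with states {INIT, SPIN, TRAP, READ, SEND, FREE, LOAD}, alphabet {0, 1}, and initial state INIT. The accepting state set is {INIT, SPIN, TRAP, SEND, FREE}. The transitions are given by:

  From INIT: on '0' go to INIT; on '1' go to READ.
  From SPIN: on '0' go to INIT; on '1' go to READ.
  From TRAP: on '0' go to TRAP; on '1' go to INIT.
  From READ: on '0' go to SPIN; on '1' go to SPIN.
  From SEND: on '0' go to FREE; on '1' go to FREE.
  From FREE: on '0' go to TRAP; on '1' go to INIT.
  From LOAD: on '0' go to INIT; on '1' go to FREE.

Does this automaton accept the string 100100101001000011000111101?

INIT → READ → SPIN → INIT → READ → SPIN → INIT → READ → SPIN → READ → SPIN → INIT → READ → SPIN → INIT → INIT → INIT → READ → SPIN → INIT → INIT → INIT → READ → SPIN → READ → SPIN → INIT → READ
End state READ is not accepting.

No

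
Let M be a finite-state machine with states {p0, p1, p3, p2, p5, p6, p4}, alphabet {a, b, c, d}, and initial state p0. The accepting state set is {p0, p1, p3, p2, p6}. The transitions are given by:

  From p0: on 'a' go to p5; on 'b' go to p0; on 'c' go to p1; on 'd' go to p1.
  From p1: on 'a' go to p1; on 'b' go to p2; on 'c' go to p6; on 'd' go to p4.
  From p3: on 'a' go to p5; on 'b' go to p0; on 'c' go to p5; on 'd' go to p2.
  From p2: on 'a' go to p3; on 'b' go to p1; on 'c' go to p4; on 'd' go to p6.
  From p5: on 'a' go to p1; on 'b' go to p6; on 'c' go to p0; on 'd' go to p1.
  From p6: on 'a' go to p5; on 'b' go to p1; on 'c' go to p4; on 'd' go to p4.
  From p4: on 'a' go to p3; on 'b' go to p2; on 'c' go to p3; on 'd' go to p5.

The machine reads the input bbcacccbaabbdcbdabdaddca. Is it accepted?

No

start at p0
read 'b': p0 → p0
read 'b': p0 → p0
read 'c': p0 → p1
read 'a': p1 → p1
read 'c': p1 → p6
read 'c': p6 → p4
read 'c': p4 → p3
read 'b': p3 → p0
read 'a': p0 → p5
read 'a': p5 → p1
read 'b': p1 → p2
read 'b': p2 → p1
read 'd': p1 → p4
read 'c': p4 → p3
read 'b': p3 → p0
read 'd': p0 → p1
read 'a': p1 → p1
read 'b': p1 → p2
read 'd': p2 → p6
read 'a': p6 → p5
read 'd': p5 → p1
read 'd': p1 → p4
read 'c': p4 → p3
read 'a': p3 → p5
End state p5 is not accepting.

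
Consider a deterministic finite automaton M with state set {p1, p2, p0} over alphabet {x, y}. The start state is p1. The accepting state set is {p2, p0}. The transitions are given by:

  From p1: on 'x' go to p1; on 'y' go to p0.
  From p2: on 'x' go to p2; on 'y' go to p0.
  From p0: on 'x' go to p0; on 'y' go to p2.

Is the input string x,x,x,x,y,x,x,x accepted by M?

Trace: p1 -x-> p1 -x-> p1 -x-> p1 -x-> p1 -y-> p0 -x-> p0 -x-> p0 -x-> p0
End state p0 is accepting.

Yes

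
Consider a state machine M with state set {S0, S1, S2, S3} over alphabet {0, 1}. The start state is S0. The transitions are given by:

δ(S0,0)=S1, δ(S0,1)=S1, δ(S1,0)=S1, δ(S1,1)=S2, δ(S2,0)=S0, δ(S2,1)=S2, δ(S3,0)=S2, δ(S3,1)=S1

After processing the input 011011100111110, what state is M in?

S0 → S1 → S2 → S2 → S0 → S1 → S2 → S2 → S0 → S1 → S2 → S2 → S2 → S2 → S2 → S0

S0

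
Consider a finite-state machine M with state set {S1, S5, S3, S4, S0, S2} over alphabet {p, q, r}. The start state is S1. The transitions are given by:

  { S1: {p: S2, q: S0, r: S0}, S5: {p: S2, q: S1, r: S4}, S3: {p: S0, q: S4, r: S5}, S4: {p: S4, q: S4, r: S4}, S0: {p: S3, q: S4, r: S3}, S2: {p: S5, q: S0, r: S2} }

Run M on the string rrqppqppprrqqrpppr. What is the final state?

S4

Trace: S1 -r-> S0 -r-> S3 -q-> S4 -p-> S4 -p-> S4 -q-> S4 -p-> S4 -p-> S4 -p-> S4 -r-> S4 -r-> S4 -q-> S4 -q-> S4 -r-> S4 -p-> S4 -p-> S4 -p-> S4 -r-> S4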